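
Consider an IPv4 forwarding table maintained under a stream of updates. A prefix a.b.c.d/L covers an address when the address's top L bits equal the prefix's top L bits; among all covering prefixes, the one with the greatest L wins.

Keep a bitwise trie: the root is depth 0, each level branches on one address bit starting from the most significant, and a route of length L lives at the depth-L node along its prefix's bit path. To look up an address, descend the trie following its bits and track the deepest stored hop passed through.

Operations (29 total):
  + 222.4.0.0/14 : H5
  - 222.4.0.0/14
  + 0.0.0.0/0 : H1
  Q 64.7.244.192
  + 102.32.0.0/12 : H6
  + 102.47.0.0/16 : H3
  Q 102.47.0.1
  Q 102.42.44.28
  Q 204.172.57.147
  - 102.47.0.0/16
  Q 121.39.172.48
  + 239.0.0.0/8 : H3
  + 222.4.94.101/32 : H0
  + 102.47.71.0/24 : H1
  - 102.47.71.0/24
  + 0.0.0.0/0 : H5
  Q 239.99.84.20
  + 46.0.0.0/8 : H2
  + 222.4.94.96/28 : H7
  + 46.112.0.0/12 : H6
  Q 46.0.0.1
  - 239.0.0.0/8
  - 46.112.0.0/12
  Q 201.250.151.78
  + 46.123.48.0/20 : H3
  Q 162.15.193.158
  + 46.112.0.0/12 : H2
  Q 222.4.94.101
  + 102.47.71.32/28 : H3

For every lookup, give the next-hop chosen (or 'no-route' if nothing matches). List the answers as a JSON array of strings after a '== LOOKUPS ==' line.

Process each operation:
  add 222.4.0.0/14 -> H5 at depth 14
  del 222.4.0.0/14 (clear depth 14)
  add 0.0.0.0/0 -> H1 at depth 0
  ? 64.7.244.192  path d0:H1  best=H1
  add 102.32.0.0/12 -> H6 at depth 12
  add 102.47.0.0/16 -> H3 at depth 16
  ? 102.47.0.1  path d0:H1→d1:-→d2:-→d3:-→d4:-→d5:-→d6:-→d7:-→d8:-→d9:-→d10:-→d11:-→d12:H6→d13:-→d14:-→d15:-→d16:H3  best=H3
  ? 102.42.44.28  path d0:H1→d1:-→d2:-→d3:-→d4:-→d5:-→d6:-→d7:-→d8:-→d9:-→d10:-→d11:-→d12:H6→d13:-  best=H6
  ? 204.172.57.147  path d0:H1→d1:-→d2:-→d3:-  best=H1
  del 102.47.0.0/16 (clear depth 16)
  ? 121.39.172.48  path d0:H1→d1:-→d2:-→d3:-  best=H1
  add 239.0.0.0/8 -> H3 at depth 8
  add 222.4.94.101/32 -> H0 at depth 32
  add 102.47.71.0/24 -> H1 at depth 24
  del 102.47.71.0/24 (clear depth 24)
  add 0.0.0.0/0 -> H5 at depth 0
  ? 239.99.84.20  path d0:H5→d1:-→d2:-→d3:-→d4:-→d5:-→d6:-→d7:-→d8:H3  best=H3
  add 46.0.0.0/8 -> H2 at depth 8
  add 222.4.94.96/28 -> H7 at depth 28
  add 46.112.0.0/12 -> H6 at depth 12
  ? 46.0.0.1  path d0:H5→d1:-→d2:-→d3:-→d4:-→d5:-→d6:-→d7:-→d8:H2→d9:-  best=H2
  del 239.0.0.0/8 (clear depth 8)
  del 46.112.0.0/12 (clear depth 12)
  ? 201.250.151.78  path d0:H5→d1:-→d2:-→d3:-  best=H5
  add 46.123.48.0/20 -> H3 at depth 20
  ? 162.15.193.158  path d0:H5→d1:-  best=H5
  add 46.112.0.0/12 -> H2 at depth 12
  ? 222.4.94.101  path d0:H5→d1:-→d2:-→d3:-→d4:-→d5:-→d6:-→d7:-→d8:-→d9:-→d10:-→d11:-→d12:-→d13:-→d14:-→d15:-→d16:-→d17:-→d18:-→d19:-→d20:-→d21:-→d22:-→d23:-→d24:-→d25:-→d26:-→d27:-→d28:H7→d29:-→d30:-→d31:-→d32:H0  best=H0
  add 102.47.71.32/28 -> H3 at depth 28

== LOOKUPS ==
["H1","H3","H6","H1","H1","H3","H2","H5","H5","H0"]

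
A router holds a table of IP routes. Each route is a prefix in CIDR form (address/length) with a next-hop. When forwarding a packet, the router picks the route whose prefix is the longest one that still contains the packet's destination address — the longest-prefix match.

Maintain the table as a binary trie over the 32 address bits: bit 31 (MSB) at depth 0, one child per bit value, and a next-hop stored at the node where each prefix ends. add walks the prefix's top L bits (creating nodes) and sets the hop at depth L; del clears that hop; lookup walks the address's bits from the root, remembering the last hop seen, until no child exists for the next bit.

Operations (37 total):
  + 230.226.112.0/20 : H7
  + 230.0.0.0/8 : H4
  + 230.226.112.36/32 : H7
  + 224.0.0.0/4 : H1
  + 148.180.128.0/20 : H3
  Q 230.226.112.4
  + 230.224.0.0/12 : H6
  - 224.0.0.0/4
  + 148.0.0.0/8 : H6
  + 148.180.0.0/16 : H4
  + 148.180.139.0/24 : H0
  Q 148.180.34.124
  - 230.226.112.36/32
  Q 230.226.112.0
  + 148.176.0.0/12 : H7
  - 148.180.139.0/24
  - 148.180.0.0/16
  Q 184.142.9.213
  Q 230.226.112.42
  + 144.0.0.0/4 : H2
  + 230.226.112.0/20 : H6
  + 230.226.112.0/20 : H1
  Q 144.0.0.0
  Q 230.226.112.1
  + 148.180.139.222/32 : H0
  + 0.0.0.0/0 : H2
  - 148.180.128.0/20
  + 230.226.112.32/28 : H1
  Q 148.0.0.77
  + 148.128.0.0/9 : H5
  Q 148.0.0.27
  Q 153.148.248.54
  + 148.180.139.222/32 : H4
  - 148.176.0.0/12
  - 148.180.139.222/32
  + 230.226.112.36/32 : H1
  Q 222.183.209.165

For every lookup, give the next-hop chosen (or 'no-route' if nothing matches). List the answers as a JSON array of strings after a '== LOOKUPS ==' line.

Trace:
  + 230.226.112.0/20 (H7) depth=20
  + 230.0.0.0/8 (H4) depth=8
  + 230.226.112.36/32 (H7) depth=32
  + 224.0.0.0/4 (H1) depth=4
  + 148.180.128.0/20 (H3) depth=20
  ? 230.226.112.4  path d0:-→d1:-→d2:-→d3:-→d4:H1→d5:-→d6:-→d7:-→d8:H4→d9:-→d10:-→d11:-→d12:-→d13:-→d14:-→d15:-→d16:-→d17:-→d18:-→d19:-→d20:H7→d21:-→d22:-→d23:-→d24:-→d25:-→d26:-  best=H7
  + 230.224.0.0/12 (H6) depth=12
  del 224.0.0.0/4 (clear depth 4)
  + 148.0.0.0/8 (H6) depth=8
  + 148.180.0.0/16 (H4) depth=16
  + 148.180.139.0/24 (H0) depth=24
  ? 148.180.34.124  path d0:-→d1:-→d2:-→d3:-→d4:-→d5:-→d6:-→d7:-→d8:H6→d9:-→d10:-→d11:-→d12:-→d13:-→d14:-→d15:-→d16:H4  best=H4
  del 230.226.112.36/32 (clear depth 32)
  ? 230.226.112.0  path d0:-→d1:-→d2:-→d3:-→d4:-→d5:-→d6:-→d7:-→d8:H4→d9:-→d10:-→d11:-→d12:H6→d13:-→d14:-→d15:-→d16:-→d17:-→d18:-→d19:-→d20:H7→d21:-→d22:-→d23:-→d24:-→d25:-→d26:-  best=H7
  + 148.176.0.0/12 (H7) depth=12
  del 148.180.139.0/24 (clear depth 24)
  del 148.180.0.0/16 (clear depth 16)
  ? 184.142.9.213  path d0:-→d1:-→d2:-  best=no-route
  ? 230.226.112.42  path d0:-→d1:-→d2:-→d3:-→d4:-→d5:-→d6:-→d7:-→d8:H4→d9:-→d10:-→d11:-→d12:H6→d13:-→d14:-→d15:-→d16:-→d17:-→d18:-→d19:-→d20:H7→d21:-→d22:-→d23:-→d24:-→d25:-→d26:-→d27:-→d28:-  best=H7
  + 144.0.0.0/4 (H2) depth=4
  + 230.226.112.0/20 (H6) depth=20
  + 230.226.112.0/20 (H1) depth=20
  ? 144.0.0.0  path d0:-→d1:-→d2:-→d3:-→d4:H2→d5:-  best=H2
  ? 230.226.112.1  path d0:-→d1:-→d2:-→d3:-→d4:-→d5:-→d6:-→d7:-→d8:H4→d9:-→d10:-→d11:-→d12:H6→d13:-→d14:-→d15:-→d16:-→d17:-→d18:-→d19:-→d20:H1→d21:-→d22:-→d23:-→d24:-→d25:-→d26:-  best=H1
  + 148.180.139.222/32 (H0) depth=32
  + 0.0.0.0/0 (H2) depth=0
  del 148.180.128.0/20 (clear depth 20)
  + 230.226.112.32/28 (H1) depth=28
  ? 148.0.0.77  path d0:H2→d1:-→d2:-→d3:-→d4:H2→d5:-→d6:-→d7:-→d8:H6  best=H6
  + 148.128.0.0/9 (H5) depth=9
  ? 148.0.0.27  path d0:H2→d1:-→d2:-→d3:-→d4:H2→d5:-→d6:-→d7:-→d8:H6  best=H6
  ? 153.148.248.54  path d0:H2→d1:-→d2:-→d3:-→d4:H2  best=H2
  + 148.180.139.222/32 (H4) depth=32
  del 148.176.0.0/12 (clear depth 12)
  del 148.180.139.222/32 (clear depth 32)
  + 230.226.112.36/32 (H1) depth=32
  ? 222.183.209.165  path d0:H2→d1:-→d2:-  best=H2

== LOOKUPS ==
["H7","H4","H7","no-route","H7","H2","H1","H6","H6","H2","H2"]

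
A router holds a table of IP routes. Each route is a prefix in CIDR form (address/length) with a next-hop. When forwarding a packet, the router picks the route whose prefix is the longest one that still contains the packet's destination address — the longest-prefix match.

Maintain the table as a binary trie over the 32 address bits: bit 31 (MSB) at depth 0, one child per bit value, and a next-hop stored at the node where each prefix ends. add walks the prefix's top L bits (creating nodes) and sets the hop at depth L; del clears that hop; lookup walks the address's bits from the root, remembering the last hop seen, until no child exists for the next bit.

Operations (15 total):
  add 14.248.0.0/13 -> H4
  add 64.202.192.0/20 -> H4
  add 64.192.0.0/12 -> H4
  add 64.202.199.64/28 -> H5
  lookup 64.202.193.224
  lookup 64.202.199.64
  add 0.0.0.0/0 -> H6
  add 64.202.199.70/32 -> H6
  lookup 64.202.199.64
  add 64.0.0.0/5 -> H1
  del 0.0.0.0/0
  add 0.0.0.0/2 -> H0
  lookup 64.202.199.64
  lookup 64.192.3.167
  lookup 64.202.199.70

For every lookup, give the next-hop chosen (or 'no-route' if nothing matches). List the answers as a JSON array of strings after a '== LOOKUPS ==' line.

Trace:
  + 14.248.0.0/13 (H4) depth=13
  + 64.202.192.0/20 (H4) depth=20
  + 64.192.0.0/12 (H4) depth=12
  + 64.202.199.64/28 (H5) depth=28
  lookup 64.202.193.224: bits 010000001100101011000 walk d0:-→d1:-→d2:-→d3:-→d4:-→d5:-→d6:-→d7:-→d8:-→d9:-→d10:-→d11:-→d12:H4→d13:-→d14:-→d15:-→d16:-→d17:-→d18:-→d19:-→d20:H4→d21:- -> H4
  lookup 64.202.199.64: bits 0100000011001010110001110100 walk d0:-→d1:-→d2:-→d3:-→d4:-→d5:-→d6:-→d7:-→d8:-→d9:-→d10:-→d11:-→d12:H4→d13:-→d14:-→d15:-→d16:-→d17:-→d18:-→d19:-→d20:H4→d21:-→d22:-→d23:-→d24:-→d25:-→d26:-→d27:-→d28:H5 -> H5
  + 0.0.0.0/0 (H6) depth=0
  + 64.202.199.70/32 (H6) depth=32
  lookup 64.202.199.64: bits 01000000110010101100011101000 walk d0:H6→d1:-→d2:-→d3:-→d4:-→d5:-→d6:-→d7:-→d8:-→d9:-→d10:-→d11:-→d12:H4→d13:-→d14:-→d15:-→d16:-→d17:-→d18:-→d19:-→d20:H4→d21:-→d22:-→d23:-→d24:-→d25:-→d26:-→d27:-→d28:H5→d29:- -> H5
  + 64.0.0.0/5 (H1) depth=5
  del 0.0.0.0/0 (clear depth 0)
  + 0.0.0.0/2 (H0) depth=2
  lookup 64.202.199.64: bits 01000000110010101100011101000 walk d0:-→d1:-→d2:-→d3:-→d4:-→d5:H1→d6:-→d7:-→d8:-→d9:-→d10:-→d11:-→d12:H4→d13:-→d14:-→d15:-→d16:-→d17:-→d18:-→d19:-→d20:H4→d21:-→d22:-→d23:-→d24:-→d25:-→d26:-→d27:-→d28:H5→d29:- -> H5
  lookup 64.192.3.167: bits 010000001100 walk d0:-→d1:-→d2:-→d3:-→d4:-→d5:H1→d6:-→d7:-→d8:-→d9:-→d10:-→d11:-→d12:H4 -> H4
  lookup 64.202.199.70: bits 01000000110010101100011101000110 walk d0:-→d1:-→d2:-→d3:-→d4:-→d5:H1→d6:-→d7:-→d8:-→d9:-→d10:-→d11:-→d12:H4→d13:-→d14:-→d15:-→d16:-→d17:-→d18:-→d19:-→d20:H4→d21:-→d22:-→d23:-→d24:-→d25:-→d26:-→d27:-→d28:H5→d29:-→d30:-→d31:-→d32:H6 -> H6

== LOOKUPS ==
["H4","H5","H5","H5","H4","H6"]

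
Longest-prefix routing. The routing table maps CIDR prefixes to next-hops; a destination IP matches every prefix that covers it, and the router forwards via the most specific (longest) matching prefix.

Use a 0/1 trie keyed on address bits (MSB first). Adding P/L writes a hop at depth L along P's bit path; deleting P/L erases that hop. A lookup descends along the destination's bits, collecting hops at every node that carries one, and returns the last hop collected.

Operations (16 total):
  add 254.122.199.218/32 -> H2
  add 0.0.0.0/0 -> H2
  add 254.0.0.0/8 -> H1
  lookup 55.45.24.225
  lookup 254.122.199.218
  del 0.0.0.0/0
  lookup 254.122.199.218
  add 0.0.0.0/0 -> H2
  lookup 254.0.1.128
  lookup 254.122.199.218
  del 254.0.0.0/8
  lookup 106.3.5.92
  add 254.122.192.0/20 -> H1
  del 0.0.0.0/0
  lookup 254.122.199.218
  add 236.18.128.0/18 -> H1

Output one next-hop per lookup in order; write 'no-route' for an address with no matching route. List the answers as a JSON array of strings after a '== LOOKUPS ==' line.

Trace:
  + 254.122.199.218/32 (H2) depth=32
  + 0.0.0.0/0 (H2) depth=0
  + 254.0.0.0/8 (H1) depth=8
  lookup 55.45.24.225: bits ε walk d0:H2 -> H2
  lookup 254.122.199.218: bits 11111110011110101100011111011010 walk d0:H2→d1:-→d2:-→d3:-→d4:-→d5:-→d6:-→d7:-→d8:H1→d9:-→d10:-→d11:-→d12:-→d13:-→d14:-→d15:-→d16:-→d17:-→d18:-→d19:-→d20:-→d21:-→d22:-→d23:-→d24:-→d25:-→d26:-→d27:-→d28:-→d29:-→d30:-→d31:-→d32:H2 -> H2
  - 0.0.0.0/0 clear@0
  lookup 254.122.199.218: bits 11111110011110101100011111011010 walk d0:-→d1:-→d2:-→d3:-→d4:-→d5:-→d6:-→d7:-→d8:H1→d9:-→d10:-→d11:-→d12:-→d13:-→d14:-→d15:-→d16:-→d17:-→d18:-→d19:-→d20:-→d21:-→d22:-→d23:-→d24:-→d25:-→d26:-→d27:-→d28:-→d29:-→d30:-→d31:-→d32:H2 -> H2
  + 0.0.0.0/0 (H2) depth=0
  lookup 254.0.1.128: bits 111111100 walk d0:H2→d1:-→d2:-→d3:-→d4:-→d5:-→d6:-→d7:-→d8:H1→d9:- -> H1
  lookup 254.122.199.218: bits 11111110011110101100011111011010 walk d0:H2→d1:-→d2:-→d3:-→d4:-→d5:-→d6:-→d7:-→d8:H1→d9:-→d10:-→d11:-→d12:-→d13:-→d14:-→d15:-→d16:-→d17:-→d18:-→d19:-→d20:-→d21:-→d22:-→d23:-→d24:-→d25:-→d26:-→d27:-→d28:-→d29:-→d30:-→d31:-→d32:H2 -> H2
  - 254.0.0.0/8 clear@8
  lookup 106.3.5.92: bits ε walk d0:H2 -> H2
  + 254.122.192.0/20 (H1) depth=20
  - 0.0.0.0/0 clear@0
  lookup 254.122.199.218: bits 11111110011110101100011111011010 walk d0:-→d1:-→d2:-→d3:-→d4:-→d5:-→d6:-→d7:-→d8:-→d9:-→d10:-→d11:-→d12:-→d13:-→d14:-→d15:-→d16:-→d17:-→d18:-→d19:-→d20:H1→d21:-→d22:-→d23:-→d24:-→d25:-→d26:-→d27:-→d28:-→d29:-→d30:-→d31:-→d32:H2 -> H2
  + 236.18.128.0/18 (H1) depth=18

== LOOKUPS ==
["H2","H2","H2","H1","H2","H2","H2"]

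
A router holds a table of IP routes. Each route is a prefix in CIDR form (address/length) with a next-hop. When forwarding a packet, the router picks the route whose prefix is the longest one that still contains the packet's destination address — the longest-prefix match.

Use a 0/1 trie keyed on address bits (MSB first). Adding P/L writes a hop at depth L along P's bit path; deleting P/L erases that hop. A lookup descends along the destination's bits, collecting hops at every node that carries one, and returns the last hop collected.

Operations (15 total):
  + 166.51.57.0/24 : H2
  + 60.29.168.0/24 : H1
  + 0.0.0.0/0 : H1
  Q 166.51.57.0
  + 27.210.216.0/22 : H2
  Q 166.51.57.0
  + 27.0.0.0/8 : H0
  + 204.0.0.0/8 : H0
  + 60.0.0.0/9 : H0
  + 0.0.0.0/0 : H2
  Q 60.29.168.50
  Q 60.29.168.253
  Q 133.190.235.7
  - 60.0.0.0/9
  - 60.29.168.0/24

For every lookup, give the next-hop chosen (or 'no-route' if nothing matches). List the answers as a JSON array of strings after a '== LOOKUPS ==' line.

Process each operation:
  + 166.51.57.0/24 (H2) depth=24
  + 60.29.168.0/24 (H1) depth=24
  + 0.0.0.0/0 (H1) depth=0
  lookup 166.51.57.0: bits 101001100011001100111001 walk d0:H1→d1:-→d2:-→d3:-→d4:-→d5:-→d6:-→d7:-→d8:-→d9:-→d10:-→d11:-→d12:-→d13:-→d14:-→d15:-→d16:-→d17:-→d18:-→d19:-→d20:-→d21:-→d22:-→d23:-→d24:H2 -> H2
  + 27.210.216.0/22 (H2) depth=22
  lookup 166.51.57.0: bits 101001100011001100111001 walk d0:H1→d1:-→d2:-→d3:-→d4:-→d5:-→d6:-→d7:-→d8:-→d9:-→d10:-→d11:-→d12:-→d13:-→d14:-→d15:-→d16:-→d17:-→d18:-→d19:-→d20:-→d21:-→d22:-→d23:-→d24:H2 -> H2
  + 27.0.0.0/8 (H0) depth=8
  + 204.0.0.0/8 (H0) depth=8
  + 60.0.0.0/9 (H0) depth=9
  + 0.0.0.0/0 (H2) depth=0
  lookup 60.29.168.50: bits 001111000001110110101000 walk d0:H2→d1:-→d2:-→d3:-→d4:-→d5:-→d6:-→d7:-→d8:-→d9:H0→d10:-→d11:-→d12:-→d13:-→d14:-→d15:-→d16:-→d17:-→d18:-→d19:-→d20:-→d21:-→d22:-→d23:-→d24:H1 -> H1
  lookup 60.29.168.253: bits 001111000001110110101000 walk d0:H2→d1:-→d2:-→d3:-→d4:-→d5:-→d6:-→d7:-→d8:-→d9:H0→d10:-→d11:-→d12:-→d13:-→d14:-→d15:-→d16:-→d17:-→d18:-→d19:-→d20:-→d21:-→d22:-→d23:-→d24:H1 -> H1
  lookup 133.190.235.7: bits 10 walk d0:H2→d1:-→d2:- -> H2
  - 60.0.0.0/9 clear@9
  - 60.29.168.0/24 clear@24

== LOOKUPS ==
["H2","H2","H1","H1","H2"]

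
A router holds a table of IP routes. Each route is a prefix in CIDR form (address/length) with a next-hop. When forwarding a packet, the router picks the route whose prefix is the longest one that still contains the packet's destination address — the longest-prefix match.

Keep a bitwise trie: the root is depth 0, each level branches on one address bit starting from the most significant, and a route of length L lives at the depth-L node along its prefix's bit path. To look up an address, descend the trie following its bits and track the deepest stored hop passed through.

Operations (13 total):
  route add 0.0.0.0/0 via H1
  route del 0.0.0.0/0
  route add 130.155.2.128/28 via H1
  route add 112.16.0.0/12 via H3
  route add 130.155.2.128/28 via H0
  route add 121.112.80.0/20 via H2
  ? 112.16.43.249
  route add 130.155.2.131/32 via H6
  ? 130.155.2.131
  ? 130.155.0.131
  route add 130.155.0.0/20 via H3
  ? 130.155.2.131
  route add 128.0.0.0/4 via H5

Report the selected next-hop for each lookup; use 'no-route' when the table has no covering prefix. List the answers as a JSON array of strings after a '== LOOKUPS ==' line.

Process each operation:
  add 0.0.0.0/0 -> H1 at depth 0
  del 0.0.0.0/0 (clear depth 0)
  add 130.155.2.128/28 -> H1 at depth 28
  add 112.16.0.0/12 -> H3 at depth 12
  add 130.155.2.128/28 -> H0 at depth 28
  add 121.112.80.0/20 -> H2 at depth 20
  ? 112.16.43.249  path d0:-→d1:-→d2:-→d3:-→d4:-→d5:-→d6:-→d7:-→d8:-→d9:-→d10:-→d11:-→d12:H3  best=H3
  add 130.155.2.131/32 -> H6 at depth 32
  ? 130.155.2.131  path d0:-→d1:-→d2:-→d3:-→d4:-→d5:-→d6:-→d7:-→d8:-→d9:-→d10:-→d11:-→d12:-→d13:-→d14:-→d15:-→d16:-→d17:-→d18:-→d19:-→d20:-→d21:-→d22:-→d23:-→d24:-→d25:-→d26:-→d27:-→d28:H0→d29:-→d30:-→d31:-→d32:H6  best=H6
  ? 130.155.0.131  path d0:-→d1:-→d2:-→d3:-→d4:-→d5:-→d6:-→d7:-→d8:-→d9:-→d10:-→d11:-→d12:-→d13:-→d14:-→d15:-→d16:-→d17:-→d18:-→d19:-→d20:-→d21:-→d22:-  best=no-route
  add 130.155.0.0/20 -> H3 at depth 20
  ? 130.155.2.131  path d0:-→d1:-→d2:-→d3:-→d4:-→d5:-→d6:-→d7:-→d8:-→d9:-→d10:-→d11:-→d12:-→d13:-→d14:-→d15:-→d16:-→d17:-→d18:-→d19:-→d20:H3→d21:-→d22:-→d23:-→d24:-→d25:-→d26:-→d27:-→d28:H0→d29:-→d30:-→d31:-→d32:H6  best=H6
  add 128.0.0.0/4 -> H5 at depth 4

== LOOKUPS ==
["H3","H6","no-route","H6"]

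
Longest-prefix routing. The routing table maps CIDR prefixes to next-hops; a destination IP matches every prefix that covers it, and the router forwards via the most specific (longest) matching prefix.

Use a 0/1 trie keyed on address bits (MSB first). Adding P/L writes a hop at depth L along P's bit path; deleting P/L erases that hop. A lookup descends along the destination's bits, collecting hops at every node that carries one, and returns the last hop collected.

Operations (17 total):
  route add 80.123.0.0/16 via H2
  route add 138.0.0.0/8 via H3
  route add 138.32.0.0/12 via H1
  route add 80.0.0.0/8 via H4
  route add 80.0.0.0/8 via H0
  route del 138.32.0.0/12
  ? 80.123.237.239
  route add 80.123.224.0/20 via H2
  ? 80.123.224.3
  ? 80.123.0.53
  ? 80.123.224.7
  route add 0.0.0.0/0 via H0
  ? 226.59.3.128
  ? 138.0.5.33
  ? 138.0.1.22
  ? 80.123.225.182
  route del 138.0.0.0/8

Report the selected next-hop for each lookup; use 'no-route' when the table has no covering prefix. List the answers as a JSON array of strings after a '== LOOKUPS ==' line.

Apply in order:
  + 80.123.0.0/16 (H2) depth=16
  + 138.0.0.0/8 (H3) depth=8
  + 138.32.0.0/12 (H1) depth=12
  + 80.0.0.0/8 (H4) depth=8
  + 80.0.0.0/8 (H0) depth=8
  - 138.32.0.0/12 clear@12
  ? 80.123.237.239  path d0:-→d1:-→d2:-→d3:-→d4:-→d5:-→d6:-→d7:-→d8:H0→d9:-→d10:-→d11:-→d12:-→d13:-→d14:-→d15:-→d16:H2  best=H2
  + 80.123.224.0/20 (H2) depth=20
  ? 80.123.224.3  path d0:-→d1:-→d2:-→d3:-→d4:-→d5:-→d6:-→d7:-→d8:H0→d9:-→d10:-→d11:-→d12:-→d13:-→d14:-→d15:-→d16:H2→d17:-→d18:-→d19:-→d20:H2  best=H2
  ? 80.123.0.53  path d0:-→d1:-→d2:-→d3:-→d4:-→d5:-→d6:-→d7:-→d8:H0→d9:-→d10:-→d11:-→d12:-→d13:-→d14:-→d15:-→d16:H2  best=H2
  ? 80.123.224.7  path d0:-→d1:-→d2:-→d3:-→d4:-→d5:-→d6:-→d7:-→d8:H0→d9:-→d10:-→d11:-→d12:-→d13:-→d14:-→d15:-→d16:H2→d17:-→d18:-→d19:-→d20:H2  best=H2
  + 0.0.0.0/0 (H0) depth=0
  ? 226.59.3.128  path d0:H0→d1:-  best=H0
  ? 138.0.5.33  path d0:H0→d1:-→d2:-→d3:-→d4:-→d5:-→d6:-→d7:-→d8:H3→d9:-→d10:-  best=H3
  ? 138.0.1.22  path d0:H0→d1:-→d2:-→d3:-→d4:-→d5:-→d6:-→d7:-→d8:H3→d9:-→d10:-  best=H3
  ? 80.123.225.182  path d0:H0→d1:-→d2:-→d3:-→d4:-→d5:-→d6:-→d7:-→d8:H0→d9:-→d10:-→d11:-→d12:-→d13:-→d14:-→d15:-→d16:H2→d17:-→d18:-→d19:-→d20:H2  best=H2
  - 138.0.0.0/8 clear@8

== LOOKUPS ==
["H2","H2","H2","H2","H0","H3","H3","H2"]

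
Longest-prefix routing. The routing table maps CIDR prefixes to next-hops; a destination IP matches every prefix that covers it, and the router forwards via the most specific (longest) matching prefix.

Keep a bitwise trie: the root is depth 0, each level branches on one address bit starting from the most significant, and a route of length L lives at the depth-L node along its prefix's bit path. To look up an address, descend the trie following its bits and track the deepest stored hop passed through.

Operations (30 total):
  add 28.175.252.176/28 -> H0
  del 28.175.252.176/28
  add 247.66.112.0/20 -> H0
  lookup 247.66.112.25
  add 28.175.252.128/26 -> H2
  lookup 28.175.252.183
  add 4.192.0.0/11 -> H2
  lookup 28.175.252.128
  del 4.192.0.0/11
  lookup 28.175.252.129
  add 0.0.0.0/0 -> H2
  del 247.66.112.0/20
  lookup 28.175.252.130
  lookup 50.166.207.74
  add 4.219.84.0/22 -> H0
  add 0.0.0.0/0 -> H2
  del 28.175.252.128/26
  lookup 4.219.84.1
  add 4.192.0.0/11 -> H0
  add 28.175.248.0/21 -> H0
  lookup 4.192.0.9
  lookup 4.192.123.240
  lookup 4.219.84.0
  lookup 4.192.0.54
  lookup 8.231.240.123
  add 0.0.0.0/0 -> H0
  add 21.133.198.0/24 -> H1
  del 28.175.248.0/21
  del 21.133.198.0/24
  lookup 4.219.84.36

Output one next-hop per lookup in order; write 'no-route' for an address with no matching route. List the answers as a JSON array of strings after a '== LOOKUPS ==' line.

Trace:
  + 28.175.252.176/28 (H0) depth=28
  del 28.175.252.176/28 (clear depth 28)
  + 247.66.112.0/20 (H0) depth=20
  ? 247.66.112.25  path d0:-→d1:-→d2:-→d3:-→d4:-→d5:-→d6:-→d7:-→d8:-→d9:-→d10:-→d11:-→d12:-→d13:-→d14:-→d15:-→d16:-→d17:-→d18:-→d19:-→d20:H0  best=H0
  + 28.175.252.128/26 (H2) depth=26
  ? 28.175.252.183  path d0:-→d1:-→d2:-→d3:-→d4:-→d5:-→d6:-→d7:-→d8:-→d9:-→d10:-→d11:-→d12:-→d13:-→d14:-→d15:-→d16:-→d17:-→d18:-→d19:-→d20:-→d21:-→d22:-→d23:-→d24:-→d25:-→d26:H2→d27:-→d28:-  best=H2
  + 4.192.0.0/11 (H2) depth=11
  ? 28.175.252.128  path d0:-→d1:-→d2:-→d3:-→d4:-→d5:-→d6:-→d7:-→d8:-→d9:-→d10:-→d11:-→d12:-→d13:-→d14:-→d15:-→d16:-→d17:-→d18:-→d19:-→d20:-→d21:-→d22:-→d23:-→d24:-→d25:-→d26:H2  best=H2
  del 4.192.0.0/11 (clear depth 11)
  ? 28.175.252.129  path d0:-→d1:-→d2:-→d3:-→d4:-→d5:-→d6:-→d7:-→d8:-→d9:-→d10:-→d11:-→d12:-→d13:-→d14:-→d15:-→d16:-→d17:-→d18:-→d19:-→d20:-→d21:-→d22:-→d23:-→d24:-→d25:-→d26:H2  best=H2
  + 0.0.0.0/0 (H2) depth=0
  del 247.66.112.0/20 (clear depth 20)
  ? 28.175.252.130  path d0:H2→d1:-→d2:-→d3:-→d4:-→d5:-→d6:-→d7:-→d8:-→d9:-→d10:-→d11:-→d12:-→d13:-→d14:-→d15:-→d16:-→d17:-→d18:-→d19:-→d20:-→d21:-→d22:-→d23:-→d24:-→d25:-→d26:H2  best=H2
  ? 50.166.207.74  path d0:H2→d1:-→d2:-  best=H2
  + 4.219.84.0/22 (H0) depth=22
  + 0.0.0.0/0 (H2) depth=0
  del 28.175.252.128/26 (clear depth 26)
  ? 4.219.84.1  path d0:H2→d1:-→d2:-→d3:-→d4:-→d5:-→d6:-→d7:-→d8:-→d9:-→d10:-→d11:-→d12:-→d13:-→d14:-→d15:-→d16:-→d17:-→d18:-→d19:-→d20:-→d21:-→d22:H0  best=H0
  + 4.192.0.0/11 (H0) depth=11
  + 28.175.248.0/21 (H0) depth=21
  ? 4.192.0.9  path d0:H2→d1:-→d2:-→d3:-→d4:-→d5:-→d6:-→d7:-→d8:-→d9:-→d10:-→d11:H0  best=H0
  ? 4.192.123.240  path d0:H2→d1:-→d2:-→d3:-→d4:-→d5:-→d6:-→d7:-→d8:-→d9:-→d10:-→d11:H0  best=H0
  ? 4.219.84.0  path d0:H2→d1:-→d2:-→d3:-→d4:-→d5:-→d6:-→d7:-→d8:-→d9:-→d10:-→d11:H0→d12:-→d13:-→d14:-→d15:-→d16:-→d17:-→d18:-→d19:-→d20:-→d21:-→d22:H0  best=H0
  ? 4.192.0.54  path d0:H2→d1:-→d2:-→d3:-→d4:-→d5:-→d6:-→d7:-→d8:-→d9:-→d10:-→d11:H0  best=H0
  ? 8.231.240.123  path d0:H2→d1:-→d2:-→d3:-→d4:-  best=H2
  + 0.0.0.0/0 (H0) depth=0
  + 21.133.198.0/24 (H1) depth=24
  del 28.175.248.0/21 (clear depth 21)
  del 21.133.198.0/24 (clear depth 24)
  ? 4.219.84.36  path d0:H0→d1:-→d2:-→d3:-→d4:-→d5:-→d6:-→d7:-→d8:-→d9:-→d10:-→d11:H0→d12:-→d13:-→d14:-→d15:-→d16:-→d17:-→d18:-→d19:-→d20:-→d21:-→d22:H0  best=H0

== LOOKUPS ==
["H0","H2","H2","H2","H2","H2","H0","H0","H0","H0","H0","H2","H0"]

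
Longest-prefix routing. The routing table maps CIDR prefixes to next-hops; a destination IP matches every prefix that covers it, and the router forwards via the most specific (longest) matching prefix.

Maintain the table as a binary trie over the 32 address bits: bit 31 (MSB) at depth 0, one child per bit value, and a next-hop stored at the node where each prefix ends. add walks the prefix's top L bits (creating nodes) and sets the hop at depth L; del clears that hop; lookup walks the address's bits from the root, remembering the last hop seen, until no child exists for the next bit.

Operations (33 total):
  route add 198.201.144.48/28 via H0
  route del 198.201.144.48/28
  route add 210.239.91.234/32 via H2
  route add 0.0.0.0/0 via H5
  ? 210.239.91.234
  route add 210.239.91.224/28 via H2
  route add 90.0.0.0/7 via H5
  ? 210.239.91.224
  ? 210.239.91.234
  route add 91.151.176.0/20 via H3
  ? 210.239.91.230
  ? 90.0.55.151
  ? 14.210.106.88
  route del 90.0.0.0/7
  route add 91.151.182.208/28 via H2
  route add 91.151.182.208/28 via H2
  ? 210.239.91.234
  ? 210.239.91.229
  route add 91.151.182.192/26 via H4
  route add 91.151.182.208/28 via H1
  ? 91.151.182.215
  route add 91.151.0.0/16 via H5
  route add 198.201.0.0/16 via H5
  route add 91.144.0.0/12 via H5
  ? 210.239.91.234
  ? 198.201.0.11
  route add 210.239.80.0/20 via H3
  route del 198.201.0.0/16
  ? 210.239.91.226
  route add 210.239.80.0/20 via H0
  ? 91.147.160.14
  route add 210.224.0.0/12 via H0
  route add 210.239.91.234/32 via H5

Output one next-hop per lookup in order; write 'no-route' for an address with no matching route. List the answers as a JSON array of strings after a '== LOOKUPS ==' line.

Process each operation:
  + 198.201.144.48/28 (H0) depth=28
  del 198.201.144.48/28 (clear depth 28)
  + 210.239.91.234/32 (H2) depth=32
  + 0.0.0.0/0 (H5) depth=0
  lookup 210.239.91.234: bits 11010010111011110101101111101010 walk d0:H5→d1:-→d2:-→d3:-→d4:-→d5:-→d6:-→d7:-→d8:-→d9:-→d10:-→d11:-→d12:-→d13:-→d14:-→d15:-→d16:-→d17:-→d18:-→d19:-→d20:-→d21:-→d22:-→d23:-→d24:-→d25:-→d26:-→d27:-→d28:-→d29:-→d30:-→d31:-→d32:H2 -> H2
  + 210.239.91.224/28 (H2) depth=28
  + 90.0.0.0/7 (H5) depth=7
  lookup 210.239.91.224: bits 1101001011101111010110111110 walk d0:H5→d1:-→d2:-→d3:-→d4:-→d5:-→d6:-→d7:-→d8:-→d9:-→d10:-→d11:-→d12:-→d13:-→d14:-→d15:-→d16:-→d17:-→d18:-→d19:-→d20:-→d21:-→d22:-→d23:-→d24:-→d25:-→d26:-→d27:-→d28:H2 -> H2
  lookup 210.239.91.234: bits 11010010111011110101101111101010 walk d0:H5→d1:-→d2:-→d3:-→d4:-→d5:-→d6:-→d7:-→d8:-→d9:-→d10:-→d11:-→d12:-→d13:-→d14:-→d15:-→d16:-→d17:-→d18:-→d19:-→d20:-→d21:-→d22:-→d23:-→d24:-→d25:-→d26:-→d27:-→d28:H2→d29:-→d30:-→d31:-→d32:H2 -> H2
  + 91.151.176.0/20 (H3) depth=20
  lookup 210.239.91.230: bits 1101001011101111010110111110 walk d0:H5→d1:-→d2:-→d3:-→d4:-→d5:-→d6:-→d7:-→d8:-→d9:-→d10:-→d11:-→d12:-→d13:-→d14:-→d15:-→d16:-→d17:-→d18:-→d19:-→d20:-→d21:-→d22:-→d23:-→d24:-→d25:-→d26:-→d27:-→d28:H2 -> H2
  lookup 90.0.55.151: bits 0101101 walk d0:H5→d1:-→d2:-→d3:-→d4:-→d5:-→d6:-→d7:H5 -> H5
  lookup 14.210.106.88: bits 0 walk d0:H5→d1:- -> H5
  del 90.0.0.0/7 (clear depth 7)
  + 91.151.182.208/28 (H2) depth=28
  + 91.151.182.208/28 (H2) depth=28
  lookup 210.239.91.234: bits 11010010111011110101101111101010 walk d0:H5→d1:-→d2:-→d3:-→d4:-→d5:-→d6:-→d7:-→d8:-→d9:-→d10:-→d11:-→d12:-→d13:-→d14:-→d15:-→d16:-→d17:-→d18:-→d19:-→d20:-→d21:-→d22:-→d23:-→d24:-→d25:-→d26:-→d27:-→d28:H2→d29:-→d30:-→d31:-→d32:H2 -> H2
  lookup 210.239.91.229: bits 1101001011101111010110111110 walk d0:H5→d1:-→d2:-→d3:-→d4:-→d5:-→d6:-→d7:-→d8:-→d9:-→d10:-→d11:-→d12:-→d13:-→d14:-→d15:-→d16:-→d17:-→d18:-→d19:-→d20:-→d21:-→d22:-→d23:-→d24:-→d25:-→d26:-→d27:-→d28:H2 -> H2
  + 91.151.182.192/26 (H4) depth=26
  + 91.151.182.208/28 (H1) depth=28
  lookup 91.151.182.215: bits 0101101110010111101101101101 walk d0:H5→d1:-→d2:-→d3:-→d4:-→d5:-→d6:-→d7:-→d8:-→d9:-→d10:-→d11:-→d12:-→d13:-→d14:-→d15:-→d16:-→d17:-→d18:-→d19:-→d20:H3→d21:-→d22:-→d23:-→d24:-→d25:-→d26:H4→d27:-→d28:H1 -> H1
  + 91.151.0.0/16 (H5) depth=16
  + 198.201.0.0/16 (H5) depth=16
  + 91.144.0.0/12 (H5) depth=12
  lookup 210.239.91.234: bits 11010010111011110101101111101010 walk d0:H5→d1:-→d2:-→d3:-→d4:-→d5:-→d6:-→d7:-→d8:-→d9:-→d10:-→d11:-→d12:-→d13:-→d14:-→d15:-→d16:-→d17:-→d18:-→d19:-→d20:-→d21:-→d22:-→d23:-→d24:-→d25:-→d26:-→d27:-→d28:H2→d29:-→d30:-→d31:-→d32:H2 -> H2
  lookup 198.201.0.11: bits 1100011011001001 walk d0:H5→d1:-→d2:-→d3:-→d4:-→d5:-→d6:-→d7:-→d8:-→d9:-→d10:-→d11:-→d12:-→d13:-→d14:-→d15:-→d16:H5 -> H5
  + 210.239.80.0/20 (H3) depth=20
  del 198.201.0.0/16 (clear depth 16)
  lookup 210.239.91.226: bits 1101001011101111010110111110 walk d0:H5→d1:-→d2:-→d3:-→d4:-→d5:-→d6:-→d7:-→d8:-→d9:-→d10:-→d11:-→d12:-→d13:-→d14:-→d15:-→d16:-→d17:-→d18:-→d19:-→d20:H3→d21:-→d22:-→d23:-→d24:-→d25:-→d26:-→d27:-→d28:H2 -> H2
  + 210.239.80.0/20 (H0) depth=20
  lookup 91.147.160.14: bits 0101101110010 walk d0:H5→d1:-→d2:-→d3:-→d4:-→d5:-→d6:-→d7:-→d8:-→d9:-→d10:-→d11:-→d12:H5→d13:- -> H5
  + 210.224.0.0/12 (H0) depth=12
  + 210.239.91.234/32 (H5) depth=32

== LOOKUPS ==
["H2","H2","H2","H2","H5","H5","H2","H2","H1","H2","H5","H2","H5"]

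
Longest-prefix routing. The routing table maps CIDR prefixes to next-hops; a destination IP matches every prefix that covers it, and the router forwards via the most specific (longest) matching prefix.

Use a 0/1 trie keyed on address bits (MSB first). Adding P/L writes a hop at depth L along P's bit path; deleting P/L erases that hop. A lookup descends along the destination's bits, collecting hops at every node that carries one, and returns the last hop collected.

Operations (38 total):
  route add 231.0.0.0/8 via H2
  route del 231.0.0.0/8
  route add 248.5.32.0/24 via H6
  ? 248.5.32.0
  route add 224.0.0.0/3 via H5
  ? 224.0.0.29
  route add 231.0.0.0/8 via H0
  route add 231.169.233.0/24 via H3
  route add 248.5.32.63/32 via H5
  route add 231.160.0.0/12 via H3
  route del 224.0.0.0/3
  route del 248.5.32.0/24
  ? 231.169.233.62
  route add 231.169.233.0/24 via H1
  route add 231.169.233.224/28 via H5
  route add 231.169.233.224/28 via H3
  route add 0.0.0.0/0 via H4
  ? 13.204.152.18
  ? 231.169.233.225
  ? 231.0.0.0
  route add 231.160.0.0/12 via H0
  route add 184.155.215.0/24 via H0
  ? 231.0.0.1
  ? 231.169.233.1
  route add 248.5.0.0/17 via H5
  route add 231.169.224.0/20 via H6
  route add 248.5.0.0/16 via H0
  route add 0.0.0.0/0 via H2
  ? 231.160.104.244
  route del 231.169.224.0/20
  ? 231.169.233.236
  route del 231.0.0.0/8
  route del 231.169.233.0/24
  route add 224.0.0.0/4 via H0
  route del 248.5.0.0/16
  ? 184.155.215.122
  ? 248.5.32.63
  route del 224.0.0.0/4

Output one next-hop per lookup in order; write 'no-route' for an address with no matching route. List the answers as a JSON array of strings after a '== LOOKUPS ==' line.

Process each operation:
  + 231.0.0.0/8 (H2) depth=8
  del 231.0.0.0/8 (clear depth 8)
  + 248.5.32.0/24 (H6) depth=24
  lookup 248.5.32.0: bits 111110000000010100100000 walk d0:-→d1:-→d2:-→d3:-→d4:-→d5:-→d6:-→d7:-→d8:-→d9:-→d10:-→d11:-→d12:-→d13:-→d14:-→d15:-→d16:-→d17:-→d18:-→d19:-→d20:-→d21:-→d22:-→d23:-→d24:H6 -> H6
  + 224.0.0.0/3 (H5) depth=3
  lookup 224.0.0.29: bits 11100 walk d0:-→d1:-→d2:-→d3:H5→d4:-→d5:- -> H5
  + 231.0.0.0/8 (H0) depth=8
  + 231.169.233.0/24 (H3) depth=24
  + 248.5.32.63/32 (H5) depth=32
  + 231.160.0.0/12 (H3) depth=12
  del 224.0.0.0/3 (clear depth 3)
  del 248.5.32.0/24 (clear depth 24)
  lookup 231.169.233.62: bits 111001111010100111101001 walk d0:-→d1:-→d2:-→d3:-→d4:-→d5:-→d6:-→d7:-→d8:H0→d9:-→d10:-→d11:-→d12:H3→d13:-→d14:-→d15:-→d16:-→d17:-→d18:-→d19:-→d20:-→d21:-→d22:-→d23:-→d24:H3 -> H3
  + 231.169.233.0/24 (H1) depth=24
  + 231.169.233.224/28 (H5) depth=28
  + 231.169.233.224/28 (H3) depth=28
  + 0.0.0.0/0 (H4) depth=0
  lookup 13.204.152.18: bits ε walk d0:H4 -> H4
  lookup 231.169.233.225: bits 1110011110101001111010011110 walk d0:H4→d1:-→d2:-→d3:-→d4:-→d5:-→d6:-→d7:-→d8:H0→d9:-→d10:-→d11:-→d12:H3→d13:-→d14:-→d15:-→d16:-→d17:-→d18:-→d19:-→d20:-→d21:-→d22:-→d23:-→d24:H1→d25:-→d26:-→d27:-→d28:H3 -> H3
  lookup 231.0.0.0: bits 11100111 walk d0:H4→d1:-→d2:-→d3:-→d4:-→d5:-→d6:-→d7:-→d8:H0 -> H0
  + 231.160.0.0/12 (H0) depth=12
  + 184.155.215.0/24 (H0) depth=24
  lookup 231.0.0.1: bits 11100111 walk d0:H4→d1:-→d2:-→d3:-→d4:-→d5:-→d6:-→d7:-→d8:H0 -> H0
  lookup 231.169.233.1: bits 111001111010100111101001 walk d0:H4→d1:-→d2:-→d3:-→d4:-→d5:-→d6:-→d7:-→d8:H0→d9:-→d10:-→d11:-→d12:H0→d13:-→d14:-→d15:-→d16:-→d17:-→d18:-→d19:-→d20:-→d21:-→d22:-→d23:-→d24:H1 -> H1
  + 248.5.0.0/17 (H5) depth=17
  + 231.169.224.0/20 (H6) depth=20
  + 248.5.0.0/16 (H0) depth=16
  + 0.0.0.0/0 (H2) depth=0
  lookup 231.160.104.244: bits 111001111010 walk d0:H2→d1:-→d2:-→d3:-→d4:-→d5:-→d6:-→d7:-→d8:H0→d9:-→d10:-→d11:-→d12:H0 -> H0
  del 231.169.224.0/20 (clear depth 20)
  lookup 231.169.233.236: bits 1110011110101001111010011110 walk d0:H2→d1:-→d2:-→d3:-→d4:-→d5:-→d6:-→d7:-→d8:H0→d9:-→d10:-→d11:-→d12:H0→d13:-→d14:-→d15:-→d16:-→d17:-→d18:-→d19:-→d20:-→d21:-→d22:-→d23:-→d24:H1→d25:-→d26:-→d27:-→d28:H3 -> H3
  del 231.0.0.0/8 (clear depth 8)
  del 231.169.233.0/24 (clear depth 24)
  + 224.0.0.0/4 (H0) depth=4
  del 248.5.0.0/16 (clear depth 16)
  lookup 184.155.215.122: bits 101110001001101111010111 walk d0:H2→d1:-→d2:-→d3:-→d4:-→d5:-→d6:-→d7:-→d8:-→d9:-→d10:-→d11:-→d12:-→d13:-→d14:-→d15:-→d16:-→d17:-→d18:-→d19:-→d20:-→d21:-→d22:-→d23:-→d24:H0 -> H0
  lookup 248.5.32.63: bits 11111000000001010010000000111111 walk d0:H2→d1:-→d2:-→d3:-→d4:-→d5:-→d6:-→d7:-→d8:-→d9:-→d10:-→d11:-→d12:-→d13:-→d14:-→d15:-→d16:-→d17:H5→d18:-→d19:-→d20:-→d21:-→d22:-→d23:-→d24:-→d25:-→d26:-→d27:-→d28:-→d29:-→d30:-→d31:-→d32:H5 -> H5
  del 224.0.0.0/4 (clear depth 4)

== LOOKUPS ==
["H6","H5","H3","H4","H3","H0","H0","H1","H0","H3","H0","H5"]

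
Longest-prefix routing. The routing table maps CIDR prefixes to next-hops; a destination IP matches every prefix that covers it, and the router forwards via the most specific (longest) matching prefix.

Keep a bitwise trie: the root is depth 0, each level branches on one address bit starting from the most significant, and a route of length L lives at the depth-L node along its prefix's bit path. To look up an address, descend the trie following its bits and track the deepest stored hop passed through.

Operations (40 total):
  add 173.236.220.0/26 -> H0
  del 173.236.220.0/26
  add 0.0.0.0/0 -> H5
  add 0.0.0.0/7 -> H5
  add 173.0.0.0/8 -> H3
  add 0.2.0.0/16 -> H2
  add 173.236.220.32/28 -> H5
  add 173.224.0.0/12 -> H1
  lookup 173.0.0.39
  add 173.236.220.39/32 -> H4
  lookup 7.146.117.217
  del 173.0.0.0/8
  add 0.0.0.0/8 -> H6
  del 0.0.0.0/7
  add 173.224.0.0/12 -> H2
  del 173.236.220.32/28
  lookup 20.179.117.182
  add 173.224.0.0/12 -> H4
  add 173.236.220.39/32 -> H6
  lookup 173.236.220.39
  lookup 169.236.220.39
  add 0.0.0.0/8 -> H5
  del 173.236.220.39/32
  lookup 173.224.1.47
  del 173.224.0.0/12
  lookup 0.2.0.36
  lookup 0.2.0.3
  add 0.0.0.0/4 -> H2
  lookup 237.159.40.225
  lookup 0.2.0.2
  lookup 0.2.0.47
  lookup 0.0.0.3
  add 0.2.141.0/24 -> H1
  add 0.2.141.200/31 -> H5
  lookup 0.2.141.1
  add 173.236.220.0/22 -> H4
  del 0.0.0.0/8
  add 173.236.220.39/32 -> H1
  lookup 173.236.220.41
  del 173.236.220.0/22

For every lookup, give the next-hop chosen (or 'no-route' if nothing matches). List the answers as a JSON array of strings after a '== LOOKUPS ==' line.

Process each operation:
  add 173.236.220.0/26 -> H0 at depth 26
  del 173.236.220.0/26 (clear depth 26)
  add 0.0.0.0/0 -> H5 at depth 0
  add 0.0.0.0/7 -> H5 at depth 7
  add 173.0.0.0/8 -> H3 at depth 8
  add 0.2.0.0/16 -> H2 at depth 16
  add 173.236.220.32/28 -> H5 at depth 28
  add 173.224.0.0/12 -> H1 at depth 12
  lookup 173.0.0.39: bits 10101101 walk d0:H5→d1:-→d2:-→d3:-→d4:-→d5:-→d6:-→d7:-→d8:H3 -> H3
  add 173.236.220.39/32 -> H4 at depth 32
  lookup 7.146.117.217: bits 00000 walk d0:H5→d1:-→d2:-→d3:-→d4:-→d5:- -> H5
  del 173.0.0.0/8 (clear depth 8)
  add 0.0.0.0/8 -> H6 at depth 8
  del 0.0.0.0/7 (clear depth 7)
  add 173.224.0.0/12 -> H2 at depth 12
  del 173.236.220.32/28 (clear depth 28)
  lookup 20.179.117.182: bits 000 walk d0:H5→d1:-→d2:-→d3:- -> H5
  add 173.224.0.0/12 -> H4 at depth 12
  add 173.236.220.39/32 -> H6 at depth 32
  lookup 173.236.220.39: bits 10101101111011001101110000100111 walk d0:H5→d1:-→d2:-→d3:-→d4:-→d5:-→d6:-→d7:-→d8:-→d9:-→d10:-→d11:-→d12:H4→d13:-→d14:-→d15:-→d16:-→d17:-→d18:-→d19:-→d20:-→d21:-→d22:-→d23:-→d24:-→d25:-→d26:-→d27:-→d28:-→d29:-→d30:-→d31:-→d32:H6 -> H6
  lookup 169.236.220.39: bits 10101 walk d0:H5→d1:-→d2:-→d3:-→d4:-→d5:- -> H5
  add 0.0.0.0/8 -> H5 at depth 8
  del 173.236.220.39/32 (clear depth 32)
  lookup 173.224.1.47: bits 101011011110 walk d0:H5→d1:-→d2:-→d3:-→d4:-→d5:-→d6:-→d7:-→d8:-→d9:-→d10:-→d11:-→d12:H4 -> H4
  del 173.224.0.0/12 (clear depth 12)
  lookup 0.2.0.36: bits 0000000000000010 walk d0:H5→d1:-→d2:-→d3:-→d4:-→d5:-→d6:-→d7:-→d8:H5→d9:-→d10:-→d11:-→d12:-→d13:-→d14:-→d15:-→d16:H2 -> H2
  lookup 0.2.0.3: bits 0000000000000010 walk d0:H5→d1:-→d2:-→d3:-→d4:-→d5:-→d6:-→d7:-→d8:H5→d9:-→d10:-→d11:-→d12:-→d13:-→d14:-→d15:-→d16:H2 -> H2
  add 0.0.0.0/4 -> H2 at depth 4
  lookup 237.159.40.225: bits 1 walk d0:H5→d1:- -> H5
  lookup 0.2.0.2: bits 0000000000000010 walk d0:H5→d1:-→d2:-→d3:-→d4:H2→d5:-→d6:-→d7:-→d8:H5→d9:-→d10:-→d11:-→d12:-→d13:-→d14:-→d15:-→d16:H2 -> H2
  lookup 0.2.0.47: bits 0000000000000010 walk d0:H5→d1:-→d2:-→d3:-→d4:H2→d5:-→d6:-→d7:-→d8:H5→d9:-→d10:-→d11:-→d12:-→d13:-→d14:-→d15:-→d16:H2 -> H2
  lookup 0.0.0.3: bits 00000000000000 walk d0:H5→d1:-→d2:-→d3:-→d4:H2→d5:-→d6:-→d7:-→d8:H5→d9:-→d10:-→d11:-→d12:-→d13:-→d14:- -> H5
  add 0.2.141.0/24 -> H1 at depth 24
  add 0.2.141.200/31 -> H5 at depth 31
  lookup 0.2.141.1: bits 000000000000001010001101 walk d0:H5→d1:-→d2:-→d3:-→d4:H2→d5:-→d6:-→d7:-→d8:H5→d9:-→d10:-→d11:-→d12:-→d13:-→d14:-→d15:-→d16:H2→d17:-→d18:-→d19:-→d20:-→d21:-→d22:-→d23:-→d24:H1 -> H1
  add 173.236.220.0/22 -> H4 at depth 22
  del 0.0.0.0/8 (clear depth 8)
  add 173.236.220.39/32 -> H1 at depth 32
  lookup 173.236.220.41: bits 1010110111101100110111000010 walk d0:H5→d1:-→d2:-→d3:-→d4:-→d5:-→d6:-→d7:-→d8:-→d9:-→d10:-→d11:-→d12:-→d13:-→d14:-→d15:-→d16:-→d17:-→d18:-→d19:-→d20:-→d21:-→d22:H4→d23:-→d24:-→d25:-→d26:-→d27:-→d28:- -> H4
  del 173.236.220.0/22 (clear depth 22)

== LOOKUPS ==
["H3","H5","H5","H6","H5","H4","H2","H2","H5","H2","H2","H5","H1","H4"]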